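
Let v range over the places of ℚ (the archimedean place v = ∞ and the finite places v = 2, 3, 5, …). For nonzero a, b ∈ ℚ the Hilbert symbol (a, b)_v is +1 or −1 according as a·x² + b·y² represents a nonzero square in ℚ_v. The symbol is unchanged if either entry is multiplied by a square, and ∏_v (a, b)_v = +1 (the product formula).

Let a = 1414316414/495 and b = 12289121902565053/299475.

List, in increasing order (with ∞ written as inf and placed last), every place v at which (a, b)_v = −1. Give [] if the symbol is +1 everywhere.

Mod squares: a ≡ 770, b ≡ 143. Check v ∈ {∞, 2, 3, 5, 7, 11, 13, 19, 23}.
v=13: a=13^0·(≡4), b=13^1·(≡11) mod 13; (4|13)=+1, (11|13)=-1; (−1)^{0·1·6}·(+1)^1·(-1)^0 = +1.
v=7: a=7^1·(≡6), b=7^2·(≡5) mod 7; (6|7)=-1, (5|7)=-1; (−1)^{1·2·3}·(-1)^2·(-1)^1 = -1.
v=2: v_2(a)=1, v_2(b)=0; units ≡ 1, 7 (mod 8); ε·ε+αω+βω = 0·1+1·0+0·0 ≡ 0  ⇒  (a,b)_2 = +1.
v=19: a=19^2·(≡12), b=19^4·(≡14) mod 19; (12|19)=-1, (14|19)=-1; (−1)^{2·4·9}·(-1)^4·(-1)^2 = +1.
v=23: a=23^4·(≡11), b=23^6·(≡17) mod 23; (11|23)=-1, (17|23)=-1; (−1)^{4·6·11}·(-1)^6·(-1)^4 = +1.
v=5: a=5^-1·(≡1), b=5^-2·(≡2) mod 5; (1|5)=+1, (2|5)=-1; (−1)^{-1·-2·2}·(+1)^-2·(-1)^-1 = -1.
v=11: a=11^-1·(≡5), b=11^-3·(≡8) mod 11; (5|11)=+1, (8|11)=-1; (−1)^{-1·-3·5}·(+1)^-3·(-1)^-1 = +1.
v=∞: 770 > 0 and 143 > 0  ⇒  (a,b)_∞ = +1.
v=3: a=3^-2·(≡2), b=3^-2·(≡2) mod 3; (2|3)=-1, (2|3)=-1; (−1)^{-2·-2·1}·(-1)^-2·(-1)^-2 = +1.
|Ram(770, 143)| = 2, even; anisotropic at {5, 7}.

[5, 7]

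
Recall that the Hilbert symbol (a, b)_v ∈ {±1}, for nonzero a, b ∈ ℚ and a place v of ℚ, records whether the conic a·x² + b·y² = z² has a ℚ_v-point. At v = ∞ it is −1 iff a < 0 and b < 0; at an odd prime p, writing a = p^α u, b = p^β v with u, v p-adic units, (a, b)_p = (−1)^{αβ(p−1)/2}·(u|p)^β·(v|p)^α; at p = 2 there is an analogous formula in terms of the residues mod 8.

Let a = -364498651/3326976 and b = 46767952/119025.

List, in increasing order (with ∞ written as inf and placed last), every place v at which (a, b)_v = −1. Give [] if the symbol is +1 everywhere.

Mod squares: a ≡ -451, b ≡ 493. Check v ∈ {∞, 2, 3, 5, 7, 11, 17, 19, 23, 29, 31, 41}.
v=∞: -451 < 0 and 493 > 0  ⇒  (a,b)_∞ = +1.
v=2: v_2(a)=-10, v_2(b)=4; units ≡ 5, 5 (mod 8); ε·ε+αω+βω = 0·0+-10·1+4·1 ≡ 0  ⇒  (a,b)_2 = +1.
v=19: a=19^-2·(≡9), b=19^0·(≡13) mod 19; (9|19)=+1, (13|19)=-1; (−1)^{-2·0·9}·(+1)^0·(-1)^-2 = +1.
v=11: a=11^1·(≡4), b=11^2·(≡1) mod 11; (4|11)=+1, (1|11)=+1; (−1)^{1·2·5}·(+1)^2·(+1)^1 = +1.
v=29: a=29^2·(≡9), b=29^1·(≡3) mod 29; (9|29)=+1, (3|29)=-1; (−1)^{2·1·14}·(+1)^1·(-1)^2 = +1.
v=31: a=31^2·(≡1), b=31^0·(≡7) mod 31; (1|31)=+1, (7|31)=+1; (−1)^{2·0·15}·(+1)^0·(+1)^2 = +1.
v=41: a=41^1·(≡14), b=41^0·(≡36) mod 41; (14|41)=-1, (36|41)=+1; (−1)^{1·0·20}·(-1)^0·(+1)^1 = +1.
v=7: a=7^0·(≡4), b=7^2·(≡3) mod 7; (4|7)=+1, (3|7)=-1; (−1)^{0·2·3}·(+1)^2·(-1)^0 = +1.
v=23: a=23^0·(≡12), b=23^-2·(≡22) mod 23; (12|23)=+1, (22|23)=-1; (−1)^{0·-2·11}·(+1)^-2·(-1)^0 = +1.
v=17: a=17^0·(≡4), b=17^1·(≡6) mod 17; (4|17)=+1, (6|17)=-1; (−1)^{0·1·8}·(+1)^1·(-1)^0 = +1.
v=3: a=3^-2·(≡2), b=3^-2·(≡1) mod 3; (2|3)=-1, (1|3)=+1; (−1)^{-2·-2·1}·(-1)^-2·(+1)^-2 = +1.
v=5: a=5^0·(≡4), b=5^-2·(≡2) mod 5; (4|5)=+1, (2|5)=-1; (−1)^{0·-2·2}·(+1)^-2·(-1)^0 = +1.
Every local symbol is +1, so the conic -451·x² + 493·y² = z² has ℚ_v-points for all v and hence a ℚ-point; (a, b / ℚ) ≅ M_2(ℚ).

[]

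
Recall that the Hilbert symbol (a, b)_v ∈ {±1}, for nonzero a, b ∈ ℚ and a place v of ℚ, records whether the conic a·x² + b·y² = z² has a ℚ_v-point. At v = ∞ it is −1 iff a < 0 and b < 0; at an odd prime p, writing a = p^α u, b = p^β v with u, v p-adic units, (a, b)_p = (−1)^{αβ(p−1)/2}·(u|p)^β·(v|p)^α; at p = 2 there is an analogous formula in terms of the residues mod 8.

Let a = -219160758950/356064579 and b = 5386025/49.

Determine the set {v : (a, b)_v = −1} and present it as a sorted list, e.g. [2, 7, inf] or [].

Mod squares: a ≡ -131138, b ≡ 215441. Check v ∈ {∞, 2, 3, 5, 7, 13, 17, 19, 23, 29, 37}.
v=2: v_2(a)=1, v_2(b)=0; units ≡ 7, 1 (mod 8); ε·ε+αω+βω = 1·0+1·0+0·0 ≡ 0  ⇒  (a,b)_2 = +1.
v=13: a=13^-2·(≡7), b=13^0·(≡6) mod 13; (7|13)=-1, (6|13)=-1; (−1)^{-2·0·6}·(-1)^0·(-1)^-2 = +1.
v=17: a=17^1·(≡15), b=17^1·(≡2) mod 17; (15|17)=+1, (2|17)=+1; (−1)^{1·1·8}·(+1)^1·(+1)^1 = +1.
v=7: a=7^5·(≡3), b=7^-2·(≡1) mod 7; (3|7)=-1, (1|7)=+1; (−1)^{5·-2·3}·(-1)^-2·(+1)^5 = +1.
v=∞: -131138 < 0 and 215441 > 0  ⇒  (a,b)_∞ = +1.
v=23: a=23^2·(≡16), b=23^1·(≡4) mod 23; (16|23)=+1, (4|23)=+1; (−1)^{2·1·11}·(+1)^1·(+1)^2 = +1.
v=3: a=3^-4·(≡1), b=3^0·(≡2) mod 3; (1|3)=+1, (2|3)=-1; (−1)^{-4·0·1}·(+1)^0·(-1)^-4 = +1.
v=29: a=29^1·(≡11), b=29^1·(≡28) mod 29; (11|29)=-1, (28|29)=+1; (−1)^{1·1·14}·(-1)^1·(+1)^1 = -1.
v=5: a=5^2·(≡3), b=5^2·(≡4) mod 5; (3|5)=-1, (4|5)=+1; (−1)^{2·2·2}·(-1)^2·(+1)^2 = +1.
v=19: a=19^-1·(≡13), b=19^1·(≡3) mod 19; (13|19)=-1, (3|19)=-1; (−1)^{-1·1·9}·(-1)^1·(-1)^-1 = -1.
v=37: a=37^-2·(≡30), b=37^0·(≡10) mod 37; (30|37)=+1, (10|37)=+1; (−1)^{-2·0·18}·(+1)^0·(+1)^-2 = +1.
Ram(-131138, 215441) = {19, 29}; no ℚ_19-point on the conic.

[19, 29]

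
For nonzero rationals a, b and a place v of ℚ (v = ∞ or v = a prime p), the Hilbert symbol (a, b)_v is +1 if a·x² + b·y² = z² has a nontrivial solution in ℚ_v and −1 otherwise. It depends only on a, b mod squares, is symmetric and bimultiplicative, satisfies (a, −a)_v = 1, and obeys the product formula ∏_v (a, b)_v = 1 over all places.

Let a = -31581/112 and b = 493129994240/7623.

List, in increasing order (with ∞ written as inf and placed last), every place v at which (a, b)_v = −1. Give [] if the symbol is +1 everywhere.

(a, b) ≡ (-203, 17255) mod (ℚ^×)²; places V = {2, 3, 5, 7, 11, 13, 17, 29, ∞}.
(a,b)_5: α=0, u≡2; β=1, v≡1 (mod 5); (2|5)=-1, (1|5)=+1; sign (−1)^0·-1^1·+1^0 = -1.
(a,b)_7: α=-1, u≡5; β=-1, v≡4 (mod 7); (5|7)=-1, (4|7)=+1; sign (−1)^1·-1^-1·+1^-1 = +1.
(a,b)_2: α=-4, β=12; u≡5, v≡7 (mod 8); ε(u)ε(v)=0·1, αω(v)=-4·0, βω(u)=12·1; sum ≡ 0  ⇒  +1.
(a,b)_11: α=2, u≡7; β=-2, v≡6 (mod 11); (7|11)=-1, (6|11)=-1; sign (−1)^0·-1^-2·-1^2 = +1.
(a,b)_13: α=0, u≡6; β=2, v≡10 (mod 13); (6|13)=-1, (10|13)=+1; sign (−1)^0·-1^2·+1^0 = +1.
(a,b)_3: α=2, u≡1; β=-2, v≡2 (mod 3); (1|3)=+1, (2|3)=-1; sign (−1)^0·+1^-2·-1^2 = +1.
(a,b)_17: α=0, u≡9; β=3, v≡11 (mod 17); (9|17)=+1, (11|17)=-1; sign (−1)^0·+1^3·-1^0 = +1.
(a,b)_∞: sgn(-203)=−, sgn(17255)=+, so +1.
(a,b)_29: α=1, u≡4; β=1, v≡3 (mod 29); (4|29)=+1, (3|29)=-1; sign (−1)^0·+1^1·-1^1 = -1.
Ram(-203, 17255) = {5, 29}; no ℚ_5-point on the conic.

[5, 29]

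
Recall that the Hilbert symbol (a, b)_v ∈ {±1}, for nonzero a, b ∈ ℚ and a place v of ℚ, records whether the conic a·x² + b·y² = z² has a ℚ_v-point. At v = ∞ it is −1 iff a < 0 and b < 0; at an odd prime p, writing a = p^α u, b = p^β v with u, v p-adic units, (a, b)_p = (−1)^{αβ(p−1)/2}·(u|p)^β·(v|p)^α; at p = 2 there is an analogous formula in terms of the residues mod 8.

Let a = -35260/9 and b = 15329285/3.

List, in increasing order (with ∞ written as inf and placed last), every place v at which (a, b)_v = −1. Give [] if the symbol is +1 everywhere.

Mod squares: a ≡ -8815, b ≡ 45987855. Check v ∈ {∞, 2, 3, 5, 37, 41, 43, 47}.
v=37: a=37^0·(≡33), b=37^1·(≡30) mod 37; (33|37)=+1, (30|37)=+1; (−1)^{0·1·18}·(+1)^1·(+1)^0 = +1.
v=∞: -8815 < 0 and 45987855 > 0  ⇒  (a,b)_∞ = +1.
v=5: a=5^1·(≡2), b=5^1·(≡4) mod 5; (2|5)=-1, (4|5)=+1; (−1)^{1·1·2}·(-1)^1·(+1)^1 = -1.
v=2: v_2(a)=2, v_2(b)=0; units ≡ 1, 7 (mod 8); ε·ε+αω+βω = 0·1+2·0+0·0 ≡ 0  ⇒  (a,b)_2 = +1.
v=47: a=47^0·(≡25), b=47^1·(≡23) mod 47; (25|47)=+1, (23|47)=-1; (−1)^{0·1·23}·(+1)^1·(-1)^0 = +1.
v=3: a=3^-2·(≡2), b=3^-1·(≡2) mod 3; (2|3)=-1, (2|3)=-1; (−1)^{-2·-1·1}·(-1)^-1·(-1)^-2 = -1.
v=43: a=43^1·(≡14), b=43^1·(≡37) mod 43; (14|43)=+1, (37|43)=-1; (−1)^{1·1·21}·(+1)^1·(-1)^1 = +1.
v=41: a=41^1·(≡32), b=41^1·(≡2) mod 41; (32|41)=+1, (2|41)=+1; (−1)^{1·1·20}·(+1)^1·(+1)^1 = +1.
Ram(-8815, 45987855) = {3, 5}; no ℚ_3-point on the conic.

[3, 5]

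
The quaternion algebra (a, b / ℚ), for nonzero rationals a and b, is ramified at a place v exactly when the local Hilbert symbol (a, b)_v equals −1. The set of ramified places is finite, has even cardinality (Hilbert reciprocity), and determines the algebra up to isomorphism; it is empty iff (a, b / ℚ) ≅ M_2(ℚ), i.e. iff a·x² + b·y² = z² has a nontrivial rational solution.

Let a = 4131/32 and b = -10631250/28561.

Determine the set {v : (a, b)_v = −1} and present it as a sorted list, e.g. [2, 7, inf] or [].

[5, 17]

Mod squares: a ≡ 102, b ≡ -210. Check v ∈ {∞, 2, 3, 5, 7, 13, 17}.
v=17: a=17^1·(≡6), b=17^0·(≡6) mod 17; (6|17)=-1, (6|17)=-1; (−1)^{1·0·8}·(-1)^0·(-1)^1 = -1.
v=7: a=7^0·(≡2), b=7^1·(≡5) mod 7; (2|7)=+1, (5|7)=-1; (−1)^{0·1·3}·(+1)^1·(-1)^0 = +1.
v=3: a=3^5·(≡1), b=3^5·(≡2) mod 3; (1|3)=+1, (2|3)=-1; (−1)^{5·5·1}·(+1)^5·(-1)^5 = +1.
v=13: a=13^0·(≡6), b=13^-4·(≡7) mod 13; (6|13)=-1, (7|13)=-1; (−1)^{0·-4·6}·(-1)^-4·(-1)^0 = +1.
v=∞: 102 > 0 and -210 < 0  ⇒  (a,b)_∞ = +1.
v=2: v_2(a)=-5, v_2(b)=1; units ≡ 3, 7 (mod 8); ε·ε+αω+βω = 1·1+-5·0+1·1 ≡ 0  ⇒  (a,b)_2 = +1.
v=5: a=5^0·(≡3), b=5^5·(≡3) mod 5; (3|5)=-1, (3|5)=-1; (−1)^{0·5·2}·(-1)^5·(-1)^0 = -1.
Ram(102, -210) = {5, 17}; no ℚ_5-point on the conic.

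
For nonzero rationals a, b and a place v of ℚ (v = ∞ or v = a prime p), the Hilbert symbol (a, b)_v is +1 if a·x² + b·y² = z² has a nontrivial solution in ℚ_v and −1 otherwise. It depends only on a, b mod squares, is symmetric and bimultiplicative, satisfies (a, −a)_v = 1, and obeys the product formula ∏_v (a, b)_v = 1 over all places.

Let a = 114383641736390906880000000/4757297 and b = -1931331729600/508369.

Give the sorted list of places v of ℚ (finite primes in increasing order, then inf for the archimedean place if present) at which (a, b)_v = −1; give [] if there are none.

Mod squares: a ≡ 146965, b ≡ -88179. Check v ∈ {∞, 2, 3, 5, 7, 11, 13, 17, 19, 23, 31}.
v=7: a=7^5·(≡1), b=7^1·(≡6) mod 7; (1|7)=+1, (6|7)=-1; (−1)^{5·1·3}·(+1)^1·(-1)^5 = +1.
v=∞: 146965 > 0 and -88179 < 0  ⇒  (a,b)_∞ = +1.
v=5: a=5^7·(≡2), b=5^2·(≡4) mod 5; (2|5)=-1, (4|5)=+1; (−1)^{7·2·2}·(-1)^2·(+1)^7 = +1.
v=17: a=17^-1·(≡16), b=17^1·(≡1) mod 17; (16|17)=+1, (1|17)=+1; (−1)^{-1·1·8}·(+1)^1·(+1)^-1 = +1.
v=19: a=19^3·(≡13), b=19^1·(≡2) mod 19; (13|19)=-1, (2|19)=-1; (−1)^{3·1·9}·(-1)^1·(-1)^3 = -1.
v=11: a=11^2·(≡1), b=11^0·(≡6) mod 11; (1|11)=+1, (6|11)=-1; (−1)^{2·0·5}·(+1)^0·(-1)^2 = +1.
v=23: a=23^-4·(≡12), b=23^-2·(≡1) mod 23; (12|23)=+1, (1|23)=+1; (−1)^{-4·-2·11}·(+1)^-2·(+1)^-4 = +1.
v=31: a=31^0·(≡28), b=31^-2·(≡8) mod 31; (28|31)=+1, (8|31)=+1; (−1)^{0·-2·15}·(+1)^-2·(+1)^0 = +1.
v=13: a=13^3·(≡2), b=13^3·(≡12) mod 13; (2|13)=-1, (12|13)=+1; (−1)^{3·3·6}·(-1)^3·(+1)^3 = -1.
v=2: v_2(a)=16, v_2(b)=6; units ≡ 5, 5 (mod 8); ε·ε+αω+βω = 0·0+16·1+6·1 ≡ 0  ⇒  (a,b)_2 = +1.
v=3: a=3^6·(≡1), b=3^5·(≡1) mod 3; (1|3)=+1, (1|3)=+1; (−1)^{6·5·1}·(+1)^5·(+1)^6 = +1.
Ram(146965, -88179) = {13, 19}; no ℚ_13-point on the conic.

[13, 19]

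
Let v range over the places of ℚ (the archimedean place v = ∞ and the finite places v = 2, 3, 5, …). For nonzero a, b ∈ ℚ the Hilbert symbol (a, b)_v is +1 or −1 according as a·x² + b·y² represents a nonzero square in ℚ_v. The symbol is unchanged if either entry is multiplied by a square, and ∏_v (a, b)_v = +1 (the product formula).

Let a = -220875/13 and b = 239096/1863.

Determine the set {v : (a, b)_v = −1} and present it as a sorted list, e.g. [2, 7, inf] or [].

[5, 13, 19, 23]

(a, b) ≡ (-114855, 11362) mod (ℚ^×)²; places V = {2, 3, 5, 11, 13, 19, 23, 31, ∞}.
(a,b)_∞: sgn(-114855)=−, sgn(11362)=+, so +1.
(a,b)_31: α=1, u≡29; β=0, v≡8 (mod 31); (29|31)=-1, (8|31)=+1; sign (−1)^0·-1^0·+1^1 = +1.
(a,b)_19: α=1, u≡9; β=1, v≡6 (mod 19); (9|19)=+1, (6|19)=+1; sign (−1)^1·+1^1·+1^1 = -1.
(a,b)_5: α=3, u≡1; β=0, v≡2 (mod 5); (1|5)=+1, (2|5)=-1; sign (−1)^0·+1^0·-1^3 = -1.
(a,b)_2: α=0, β=3; u≡1, v≡1 (mod 8); ε(u)ε(v)=0·0, αω(v)=0·0, βω(u)=3·0; sum ≡ 0  ⇒  +1.
(a,b)_13: α=-1, u≡8; β=1, v≡9 (mod 13); (8|13)=-1, (9|13)=+1; sign (−1)^0·-1^1·+1^-1 = -1.
(a,b)_3: α=1, u≡1; β=-4, v≡1 (mod 3); (1|3)=+1, (1|3)=+1; sign (−1)^0·+1^-4·+1^1 = +1.
(a,b)_23: α=0, u≡19; β=-1, v≡22 (mod 23); (19|23)=-1, (22|23)=-1; sign (−1)^0·-1^-1·-1^0 = -1.
(a,b)_11: α=0, u≡8; β=2, v≡10 (mod 11); (8|11)=-1, (10|11)=-1; sign (−1)^0·-1^2·-1^0 = +1.
|Ram(-114855, 11362)| = 4, even; anisotropic at {5, 13, 19, 23}.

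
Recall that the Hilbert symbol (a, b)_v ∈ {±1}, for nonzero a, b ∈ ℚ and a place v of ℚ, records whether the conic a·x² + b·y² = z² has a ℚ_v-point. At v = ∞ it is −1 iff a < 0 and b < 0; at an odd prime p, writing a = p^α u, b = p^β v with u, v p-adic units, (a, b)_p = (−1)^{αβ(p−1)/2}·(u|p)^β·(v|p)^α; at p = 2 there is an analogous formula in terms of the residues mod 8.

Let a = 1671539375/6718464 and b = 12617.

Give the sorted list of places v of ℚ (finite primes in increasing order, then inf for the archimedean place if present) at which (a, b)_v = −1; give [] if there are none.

[31, 37]

Mod squares: a ≡ 23, b ≡ 12617. Check v ∈ {∞, 2, 3, 5, 11, 23, 31, 37}.
v=23: a=23^1·(≡6), b=23^0·(≡13) mod 23; (6|23)=+1, (13|23)=+1; (−1)^{1·0·11}·(+1)^0·(+1)^1 = +1.
v=37: a=37^0·(≡8), b=37^1·(≡8) mod 37; (8|37)=-1, (8|37)=-1; (−1)^{0·1·18}·(-1)^1·(-1)^0 = -1.
v=31: a=31^2·(≡6), b=31^1·(≡4) mod 31; (6|31)=-1, (4|31)=+1; (−1)^{2·1·15}·(-1)^1·(+1)^2 = -1.
v=∞: 23 > 0 and 12617 > 0  ⇒  (a,b)_∞ = +1.
v=2: v_2(a)=-10, v_2(b)=0; units ≡ 7, 1 (mod 8); ε·ε+αω+βω = 1·0+-10·0+0·0 ≡ 0  ⇒  (a,b)_2 = +1.
v=5: a=5^4·(≡2), b=5^0·(≡2) mod 5; (2|5)=-1, (2|5)=-1; (−1)^{4·0·2}·(-1)^0·(-1)^4 = +1.
v=3: a=3^-8·(≡2), b=3^0·(≡2) mod 3; (2|3)=-1, (2|3)=-1; (−1)^{-8·0·1}·(-1)^0·(-1)^-8 = +1.
v=11: a=11^2·(≡5), b=11^1·(≡3) mod 11; (5|11)=+1, (3|11)=+1; (−1)^{2·1·5}·(+1)^1·(+1)^2 = +1.
Ram(23, 12617) = {31, 37}; no ℚ_31-point on the conic.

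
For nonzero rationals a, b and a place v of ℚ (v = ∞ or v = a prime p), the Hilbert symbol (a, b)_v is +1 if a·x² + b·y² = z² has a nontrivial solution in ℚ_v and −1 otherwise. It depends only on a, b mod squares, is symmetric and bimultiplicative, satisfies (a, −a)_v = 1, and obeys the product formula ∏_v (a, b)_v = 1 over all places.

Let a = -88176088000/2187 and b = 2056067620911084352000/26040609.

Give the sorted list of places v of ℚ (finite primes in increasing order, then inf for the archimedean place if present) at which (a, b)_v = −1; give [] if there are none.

[2, 5]

Mod squares: a ≡ -165, b ≡ 130. Check v ∈ {∞, 2, 3, 5, 7, 11, 13, 17}.
v=7: a=7^2·(≡5), b=7^-2·(≡2) mod 7; (5|7)=-1, (2|7)=+1; (−1)^{2·-2·3}·(-1)^-2·(+1)^2 = +1.
v=11: a=11^3·(≡8), b=11^6·(≡9) mod 11; (8|11)=-1, (9|11)=+1; (−1)^{3·6·5}·(-1)^6·(+1)^3 = +1.
v=3: a=3^-7·(≡2), b=3^-12·(≡1) mod 3; (2|3)=-1, (1|3)=+1; (−1)^{-7·-12·1}·(-1)^-12·(+1)^-7 = +1.
v=5: a=5^3·(≡3), b=5^3·(≡4) mod 5; (3|5)=-1, (4|5)=+1; (−1)^{3·3·2}·(-1)^3·(+1)^3 = -1.
v=13: a=13^2·(≡12), b=13^7·(≡1) mod 13; (12|13)=+1, (1|13)=+1; (−1)^{2·7·6}·(+1)^7·(+1)^2 = +1.
v=2: v_2(a)=6, v_2(b)=9; units ≡ 3, 1 (mod 8); ε·ε+αω+βω = 1·0+6·0+9·1 ≡ 1  ⇒  (a,b)_2 = -1.
v=∞: -165 < 0 and 130 > 0  ⇒  (a,b)_∞ = +1.
v=17: a=17^0·(≡11), b=17^2·(≡3) mod 17; (11|17)=-1, (3|17)=-1; (−1)^{0·2·8}·(-1)^2·(-1)^0 = +1.
|Ram(-165, 130)| = 2, even; anisotropic at {2, 5}.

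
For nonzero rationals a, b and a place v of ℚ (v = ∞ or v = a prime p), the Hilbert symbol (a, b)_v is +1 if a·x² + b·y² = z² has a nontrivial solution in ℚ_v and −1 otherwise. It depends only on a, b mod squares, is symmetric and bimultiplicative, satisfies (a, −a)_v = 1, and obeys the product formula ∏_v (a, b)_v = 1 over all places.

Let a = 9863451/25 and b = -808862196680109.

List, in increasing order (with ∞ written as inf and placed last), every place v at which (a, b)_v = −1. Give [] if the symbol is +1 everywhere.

Mod squares: a ≡ 121771, b ≡ -6061. Check v ∈ {∞, 2, 3, 5, 11, 13, 17, 19, 29}.
v=13: a=13^1·(≡5), b=13^2·(≡3) mod 13; (5|13)=-1, (3|13)=+1; (−1)^{1·2·6}·(-1)^2·(+1)^1 = +1.
v=5: a=5^-2·(≡1), b=5^0·(≡1) mod 5; (1|5)=+1, (1|5)=+1; (−1)^{-2·0·2}·(+1)^0·(+1)^-2 = +1.
v=∞: 121771 > 0 and -6061 < 0  ⇒  (a,b)_∞ = +1.
v=19: a=19^1·(≡5), b=19^3·(≡4) mod 19; (5|19)=+1, (4|19)=+1; (−1)^{1·3·9}·(+1)^3·(+1)^1 = -1.
v=3: a=3^4·(≡1), b=3^2·(≡2) mod 3; (1|3)=+1, (2|3)=-1; (−1)^{4·2·1}·(+1)^2·(-1)^4 = +1.
v=17: a=17^1·(≡14), b=17^2·(≡8) mod 17; (14|17)=-1, (8|17)=+1; (−1)^{1·2·8}·(-1)^2·(+1)^1 = +1.
v=11: a=11^0·(≡5), b=11^1·(≡2) mod 11; (5|11)=+1, (2|11)=-1; (−1)^{0·1·5}·(+1)^1·(-1)^0 = +1.
v=29: a=29^1·(≡20), b=29^3·(≡28) mod 29; (20|29)=+1, (28|29)=+1; (−1)^{1·3·14}·(+1)^3·(+1)^1 = +1.
v=2: v_2(a)=0, v_2(b)=0; units ≡ 3, 3 (mod 8); ε·ε+αω+βω = 1·1+0·1+0·1 ≡ 1  ⇒  (a,b)_2 = -1.
Ram(121771, -6061) = {2, 19}; no ℚ_2-point on the conic.

[2, 19]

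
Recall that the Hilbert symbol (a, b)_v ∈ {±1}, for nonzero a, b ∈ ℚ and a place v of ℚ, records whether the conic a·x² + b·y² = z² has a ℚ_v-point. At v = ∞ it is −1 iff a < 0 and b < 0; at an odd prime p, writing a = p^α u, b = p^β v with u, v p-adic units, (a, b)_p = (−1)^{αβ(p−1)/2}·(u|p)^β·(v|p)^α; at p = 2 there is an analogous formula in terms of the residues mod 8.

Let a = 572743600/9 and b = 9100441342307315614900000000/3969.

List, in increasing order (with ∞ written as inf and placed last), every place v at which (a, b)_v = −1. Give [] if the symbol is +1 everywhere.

[11, 13, 17, 31]

(a, b) ≡ (1431859, 46189) mod (ℚ^×)²; places V = {2, 3, 5, 7, 11, 13, 17, 19, 31, ∞}.
(a,b)_3: α=-2, u≡1; β=-4, v≡1 (mod 3); (1|3)=+1, (1|3)=+1; sign (−1)^0·+1^-4·+1^-2 = +1.
(a,b)_31: α=1, u≡21; β=4, v≡17 (mod 31); (21|31)=-1, (17|31)=-1; sign (−1)^0·-1^4·-1^1 = -1.
(a,b)_13: α=1, u≡2; β=3, v≡1 (mod 13); (2|13)=-1, (1|13)=+1; sign (−1)^0·-1^3·+1^1 = -1.
(a,b)_19: α=1, u≡5; β=3, v≡12 (mod 19); (5|19)=+1, (12|19)=-1; sign (−1)^1·+1^3·-1^1 = +1.
(a,b)_∞: sgn(1431859)=+, sgn(46189)=+, so +1.
(a,b)_17: α=1, u≡9; β=3, v≡12 (mod 17); (9|17)=+1, (12|17)=-1; sign (−1)^0·+1^3·-1^1 = -1.
(a,b)_5: α=2, u≡1; β=8, v≡1 (mod 5); (1|5)=+1, (1|5)=+1; sign (−1)^0·+1^8·+1^2 = +1.
(a,b)_7: α=0, u≡1; β=-2, v≡5 (mod 7); (1|7)=+1, (5|7)=-1; sign (−1)^0·+1^-2·-1^0 = +1.
(a,b)_2: α=4, β=8; u≡3, v≡5 (mod 8); ε(u)ε(v)=1·0, αω(v)=4·1, βω(u)=8·1; sum ≡ 0  ⇒  +1.
(a,b)_11: α=1, u≡10; β=3, v≡7 (mod 11); (10|11)=-1, (7|11)=-1; sign (−1)^1·-1^3·-1^1 = -1.
Ram(1431859, 46189) = {11, 13, 17, 31}; no ℚ_11-point on the conic.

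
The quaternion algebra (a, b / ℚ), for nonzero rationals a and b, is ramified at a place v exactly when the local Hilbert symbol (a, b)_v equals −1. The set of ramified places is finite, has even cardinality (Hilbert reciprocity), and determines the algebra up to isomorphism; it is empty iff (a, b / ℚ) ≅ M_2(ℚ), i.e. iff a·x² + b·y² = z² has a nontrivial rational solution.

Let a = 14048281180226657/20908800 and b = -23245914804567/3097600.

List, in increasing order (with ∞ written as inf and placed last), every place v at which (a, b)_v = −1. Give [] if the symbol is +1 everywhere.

Mod squares: a ≡ 1131, b ≡ -41847. Check v ∈ {∞, 2, 3, 5, 7, 11, 13, 29, 37}.
v=3: a=3^-3·(≡2), b=3^1·(≡1) mod 3; (2|3)=-1, (1|3)=+1; (−1)^{-3·1·1}·(-1)^1·(+1)^-3 = +1.
v=5: a=5^-2·(≡1), b=5^-2·(≡2) mod 5; (1|5)=+1, (2|5)=-1; (−1)^{-2·-2·2}·(+1)^-2·(-1)^-2 = +1.
v=∞: 1131 > 0 and -41847 < 0  ⇒  (a,b)_∞ = +1.
v=2: v_2(a)=-8, v_2(b)=-10; units ≡ 3, 1 (mod 8); ε·ε+αω+βω = 1·0+-8·0+-10·1 ≡ 0  ⇒  (a,b)_2 = +1.
v=11: a=11^-2·(≡1), b=11^-2·(≡6) mod 11; (1|11)=+1, (6|11)=-1; (−1)^{-2·-2·5}·(+1)^-2·(-1)^-2 = +1.
v=37: a=37^4·(≡36), b=37^3·(≡4) mod 37; (36|37)=+1, (4|37)=+1; (−1)^{4·3·18}·(+1)^3·(+1)^4 = +1.
v=13: a=13^3·(≡10), b=13^3·(≡2) mod 13; (10|13)=+1, (2|13)=-1; (−1)^{3·3·6}·(+1)^3·(-1)^3 = -1.
v=7: a=7^6·(≡4), b=7^4·(≡5) mod 7; (4|7)=+1, (5|7)=-1; (−1)^{6·4·3}·(+1)^4·(-1)^6 = +1.
v=29: a=29^1·(≡17), b=29^1·(≡22) mod 29; (17|29)=-1, (22|29)=+1; (−1)^{1·1·14}·(-1)^1·(+1)^1 = -1.
(1131, -41847 / ℚ) ramifies at {13, 29}: a division algebra.

[13, 29]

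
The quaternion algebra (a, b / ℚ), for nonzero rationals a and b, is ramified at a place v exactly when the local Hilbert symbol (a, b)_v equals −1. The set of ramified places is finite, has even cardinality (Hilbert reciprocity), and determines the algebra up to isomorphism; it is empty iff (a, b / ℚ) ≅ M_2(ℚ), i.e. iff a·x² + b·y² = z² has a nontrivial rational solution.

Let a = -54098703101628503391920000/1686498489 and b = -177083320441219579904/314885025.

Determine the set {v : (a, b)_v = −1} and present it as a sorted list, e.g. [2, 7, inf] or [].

[11, 17, 23, inf]

(a, b) ≡ (-782, -209) mod (ℚ^×)²; places V = {2, 3, 5, 7, 11, 13, 17, 19, 23, ∞}.
(a,b)_17: α=3, u≡14; β=2, v≡14 (mod 17); (14|17)=-1, (14|17)=-1; sign (−1)^0·-1^2·-1^3 = -1.
(a,b)_5: α=4, u≡2; β=-2, v≡1 (mod 5); (2|5)=-1, (1|5)=+1; sign (−1)^0·-1^-2·+1^4 = +1.
(a,b)_13: α=-4, u≡5; β=-4, v≡3 (mod 13); (5|13)=-1, (3|13)=+1; sign (−1)^0·-1^-4·+1^-4 = +1.
(a,b)_23: α=3, u≡16; β=2, v≡20 (mod 23); (16|23)=+1, (20|23)=-1; sign (−1)^0·+1^2·-1^3 = -1.
(a,b)_∞: sgn(-782)=−, sgn(-209)=−, so -1.
(a,b)_3: α=-10, u≡1; β=-2, v≡1 (mod 3); (1|3)=+1, (1|3)=+1; sign (−1)^0·+1^-2·+1^-10 = +1.
(a,b)_19: α=4, u≡6; β=3, v≡13 (mod 19); (6|19)=+1, (13|19)=-1; sign (−1)^0·+1^3·-1^4 = +1.
(a,b)_2: α=7, β=20; u≡1, v≡7 (mod 8); ε(u)ε(v)=0·1, αω(v)=7·0, βω(u)=20·0; sum ≡ 0  ⇒  +1.
(a,b)_7: α=2, u≡2; β=-2, v≡1 (mod 7); (2|7)=+1, (1|7)=+1; sign (−1)^0·+1^-2·+1^2 = +1.
(a,b)_11: α=6, u≡7; β=5, v≡1 (mod 11); (7|11)=-1, (1|11)=+1; sign (−1)^0·-1^5·+1^6 = -1.
(-782, -209 / ℚ) ramifies at {11, 17, 23, ∞}: a division algebra.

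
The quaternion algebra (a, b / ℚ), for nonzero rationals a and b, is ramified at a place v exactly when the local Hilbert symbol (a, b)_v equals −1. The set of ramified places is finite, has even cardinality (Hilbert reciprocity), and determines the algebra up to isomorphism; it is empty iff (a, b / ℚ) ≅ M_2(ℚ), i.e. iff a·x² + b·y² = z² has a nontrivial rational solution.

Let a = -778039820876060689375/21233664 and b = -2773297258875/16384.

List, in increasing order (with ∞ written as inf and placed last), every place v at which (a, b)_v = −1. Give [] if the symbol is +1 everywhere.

(a, b) ≡ (-247, -12155) mod (ℚ^×)²; places V = {2, 3, 5, 11, 13, 17, 19, 29, 53, ∞}.
(a,b)_17: α=2, u≡15; β=1, v≡16 (mod 17); (15|17)=+1, (16|17)=+1; sign (−1)^0·+1^1·+1^2 = +1.
(a,b)_19: α=3, u≡17; β=2, v≡17 (mod 19); (17|19)=+1, (17|19)=+1; sign (−1)^0·+1^2·+1^3 = +1.
(a,b)_53: α=2, u≡12; β=2, v≡39 (mod 53); (12|53)=-1, (39|53)=-1; sign (−1)^0·-1^2·-1^2 = +1.
(a,b)_13: α=3, u≡2; β=1, v≡10 (mod 13); (2|13)=-1, (10|13)=+1; sign (−1)^0·-1^1·+1^3 = -1.
(a,b)_∞: sgn(-247)=−, sgn(-12155)=−, so -1.
(a,b)_5: α=4, u≡3; β=3, v≡1 (mod 5); (3|5)=-1, (1|5)=+1; sign (−1)^0·-1^3·+1^4 = -1.
(a,b)_2: α=-18, β=-14; u≡1, v≡5 (mod 8); ε(u)ε(v)=0·0, αω(v)=-18·1, βω(u)=-14·0; sum ≡ 0  ⇒  +1.
(a,b)_11: α=2, u≡7; β=1, v≡7 (mod 11); (7|11)=-1, (7|11)=-1; sign (−1)^0·-1^1·-1^2 = -1.
(a,b)_3: α=-4, u≡2; β=2, v≡1 (mod 3); (2|3)=-1, (1|3)=+1; sign (−1)^0·-1^2·+1^-4 = +1.
(a,b)_29: α=2, u≡2; β=0, v≡6 (mod 29); (2|29)=-1, (6|29)=+1; sign (−1)^0·-1^0·+1^2 = +1.
Ram(-247, -12155) = {5, 11, 13, ∞}; no ℚ_5-point on the conic.

[5, 11, 13, inf]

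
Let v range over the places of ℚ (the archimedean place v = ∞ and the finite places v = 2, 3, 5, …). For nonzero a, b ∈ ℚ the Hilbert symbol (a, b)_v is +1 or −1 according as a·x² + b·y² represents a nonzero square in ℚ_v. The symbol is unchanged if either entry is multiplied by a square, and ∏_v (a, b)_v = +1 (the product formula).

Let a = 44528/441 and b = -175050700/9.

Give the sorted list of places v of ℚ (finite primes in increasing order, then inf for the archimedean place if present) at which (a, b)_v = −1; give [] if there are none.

(a, b) ≡ (23, -14467) mod (ℚ^×)²; places V = {2, 3, 5, 7, 11, 17, 23, 37, ∞}.
(a,b)_17: α=0, u≡12; β=1, v≡8 (mod 17); (12|17)=-1, (8|17)=+1; sign (−1)^0·-1^1·+1^0 = -1.
(a,b)_37: α=0, u≡19; β=1, v≡10 (mod 37); (19|37)=-1, (10|37)=+1; sign (−1)^0·-1^1·+1^0 = -1.
(a,b)_∞: sgn(23)=+, sgn(-14467)=−, so +1.
(a,b)_23: α=1, u≡1; β=1, v≡11 (mod 23); (1|23)=+1, (11|23)=-1; sign (−1)^1·+1^1·-1^1 = +1.
(a,b)_2: α=4, β=2; u≡7, v≡5 (mod 8); ε(u)ε(v)=1·0, αω(v)=4·1, βω(u)=2·0; sum ≡ 0  ⇒  +1.
(a,b)_5: α=0, u≡3; β=2, v≡3 (mod 5); (3|5)=-1, (3|5)=-1; sign (−1)^0·-1^2·-1^0 = +1.
(a,b)_7: α=-2, u≡4; β=0, v≡4 (mod 7); (4|7)=+1, (4|7)=+1; sign (−1)^0·+1^0·+1^-2 = +1.
(a,b)_3: α=-2, u≡2; β=-2, v≡2 (mod 3); (2|3)=-1, (2|3)=-1; sign (−1)^0·-1^-2·-1^-2 = +1.
(a,b)_11: α=2, u≡5; β=2, v≡1 (mod 11); (5|11)=+1, (1|11)=+1; sign (−1)^0·+1^2·+1^2 = +1.
(23, -14467 / ℚ) ramifies at {17, 37}: a division algebra.

[17, 37]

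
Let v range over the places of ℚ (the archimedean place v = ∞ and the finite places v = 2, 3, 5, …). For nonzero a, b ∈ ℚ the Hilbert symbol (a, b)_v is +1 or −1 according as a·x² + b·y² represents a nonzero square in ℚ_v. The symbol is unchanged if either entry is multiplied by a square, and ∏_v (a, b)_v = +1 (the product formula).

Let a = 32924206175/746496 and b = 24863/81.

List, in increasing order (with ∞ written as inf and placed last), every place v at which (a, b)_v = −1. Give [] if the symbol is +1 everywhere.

[2, 47]

Mod squares: a ≡ 23, b ≡ 47. Check v ∈ {∞, 2, 3, 5, 7, 23, 47}.
v=3: a=3^-6·(≡2), b=3^-4·(≡2) mod 3; (2|3)=-1, (2|3)=-1; (−1)^{-6·-4·1}·(-1)^-4·(-1)^-6 = +1.
v=23: a=23^3·(≡18), b=23^2·(≡2) mod 23; (18|23)=+1, (2|23)=+1; (−1)^{3·2·11}·(+1)^2·(+1)^3 = +1.
v=∞: 23 > 0 and 47 > 0  ⇒  (a,b)_∞ = +1.
v=7: a=7^2·(≡1), b=7^0·(≡5) mod 7; (1|7)=+1, (5|7)=-1; (−1)^{2·0·3}·(+1)^0·(-1)^2 = +1.
v=47: a=47^2·(≡13), b=47^1·(≡28) mod 47; (13|47)=-1, (28|47)=+1; (−1)^{2·1·23}·(-1)^1·(+1)^2 = -1.
v=5: a=5^2·(≡2), b=5^0·(≡3) mod 5; (2|5)=-1, (3|5)=-1; (−1)^{2·0·2}·(-1)^0·(-1)^2 = +1.
v=2: v_2(a)=-10, v_2(b)=0; units ≡ 7, 7 (mod 8); ε·ε+αω+βω = 1·1+-10·0+0·0 ≡ 1  ⇒  (a,b)_2 = -1.
Ram(23, 47) = {2, 47}; no ℚ_2-point on the conic.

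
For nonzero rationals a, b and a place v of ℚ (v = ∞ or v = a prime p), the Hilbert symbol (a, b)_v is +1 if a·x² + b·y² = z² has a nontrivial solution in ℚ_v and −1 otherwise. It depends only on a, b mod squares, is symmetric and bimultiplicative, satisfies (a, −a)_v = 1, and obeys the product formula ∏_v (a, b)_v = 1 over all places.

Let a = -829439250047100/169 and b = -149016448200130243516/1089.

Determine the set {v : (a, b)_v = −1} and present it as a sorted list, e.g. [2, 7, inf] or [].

[19, 29, 37, inf]

Mod squares: a ≡ -7511, b ≡ -1080511. Check v ∈ {∞, 2, 3, 5, 7, 11, 13, 17, 19, 29, 37, 53}.
v=∞: -7511 < 0 and -1080511 < 0  ⇒  (a,b)_∞ = -1.
v=7: a=7^1·(≡5), b=7^6·(≡4) mod 7; (5|7)=-1, (4|7)=+1; (−1)^{1·6·3}·(-1)^6·(+1)^1 = +1.
v=53: a=53^2·(≡13), b=53^3·(≡30) mod 53; (13|53)=+1, (30|53)=-1; (−1)^{2·3·26}·(+1)^3·(-1)^2 = +1.
v=37: a=37^1·(≡19), b=37^1·(≡1) mod 37; (19|37)=-1, (1|37)=+1; (−1)^{1·1·18}·(-1)^1·(+1)^1 = -1.
v=2: v_2(a)=2, v_2(b)=2; units ≡ 1, 1 (mod 8); ε·ε+αω+βω = 0·0+2·0+2·0 ≡ 0  ⇒  (a,b)_2 = +1.
v=13: a=13^-2·(≡9), b=13^0·(≡10) mod 13; (9|13)=+1, (10|13)=+1; (−1)^{-2·0·6}·(+1)^0·(+1)^-2 = +1.
v=5: a=5^2·(≡4), b=5^0·(≡1) mod 5; (4|5)=+1, (1|5)=+1; (−1)^{2·0·2}·(+1)^0·(+1)^2 = +1.
v=19: a=19^2·(≡15), b=19^3·(≡16) mod 19; (15|19)=-1, (16|19)=+1; (−1)^{2·3·9}·(-1)^3·(+1)^2 = -1.
v=11: a=11^2·(≡8), b=11^-2·(≡7) mod 11; (8|11)=-1, (7|11)=-1; (−1)^{2·-2·5}·(-1)^-2·(-1)^2 = +1.
v=17: a=17^0·(≡11), b=17^2·(≡16) mod 17; (11|17)=-1, (16|17)=+1; (−1)^{0·2·8}·(-1)^2·(+1)^0 = +1.
v=3: a=3^2·(≡1), b=3^-2·(≡2) mod 3; (1|3)=+1, (2|3)=-1; (−1)^{2·-2·1}·(+1)^-2·(-1)^2 = +1.
v=29: a=29^1·(≡17), b=29^1·(≡7) mod 29; (17|29)=-1, (7|29)=+1; (−1)^{1·1·14}·(-1)^1·(+1)^1 = -1.
|Ram(-7511, -1080511)| = 4, even; anisotropic at {19, 29, 37, ∞}.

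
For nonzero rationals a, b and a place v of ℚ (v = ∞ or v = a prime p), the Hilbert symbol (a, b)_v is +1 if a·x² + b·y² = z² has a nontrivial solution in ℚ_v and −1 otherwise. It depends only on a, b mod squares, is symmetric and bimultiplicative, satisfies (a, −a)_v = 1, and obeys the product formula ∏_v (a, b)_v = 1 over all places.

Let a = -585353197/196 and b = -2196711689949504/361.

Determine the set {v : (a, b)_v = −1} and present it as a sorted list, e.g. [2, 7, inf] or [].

Mod squares: a ≡ -1621477, b ≡ -35581. Check v ∈ {∞, 2, 3, 7, 11, 13, 17, 19, 23, 29}.
v=3: a=3^0·(≡2), b=3^4·(≡2) mod 3; (2|3)=-1, (2|3)=-1; (−1)^{0·4·1}·(-1)^4·(-1)^0 = +1.
v=13: a=13^1·(≡8), b=13^1·(≡8) mod 13; (8|13)=-1, (8|13)=-1; (−1)^{1·1·6}·(-1)^1·(-1)^1 = +1.
v=7: a=7^-2·(≡3), b=7^3·(≡5) mod 7; (3|7)=-1, (5|7)=-1; (−1)^{-2·3·3}·(-1)^3·(-1)^-2 = -1.
v=23: a=23^1·(≡10), b=23^1·(≡11) mod 23; (10|23)=-1, (11|23)=-1; (−1)^{1·1·11}·(-1)^1·(-1)^1 = -1.
v=29: a=29^1·(≡6), b=29^2·(≡26) mod 29; (6|29)=+1, (26|29)=-1; (−1)^{1·2·14}·(+1)^2·(-1)^1 = -1.
v=∞: -1621477 < 0 and -35581 < 0  ⇒  (a,b)_∞ = -1.
v=17: a=17^1·(≡14), b=17^3·(≡9) mod 17; (14|17)=-1, (9|17)=+1; (−1)^{1·3·8}·(-1)^3·(+1)^1 = -1.
v=2: v_2(a)=-2, v_2(b)=6; units ≡ 3, 3 (mod 8); ε·ε+αω+βω = 1·1+-2·1+6·1 ≡ 1  ⇒  (a,b)_2 = -1.
v=11: a=11^1·(≡4), b=11^0·(≡1) mod 11; (4|11)=+1, (1|11)=+1; (−1)^{1·0·5}·(+1)^0·(+1)^1 = +1.
v=19: a=19^2·(≡13), b=19^-2·(≡11) mod 19; (13|19)=-1, (11|19)=+1; (−1)^{2·-2·9}·(-1)^-2·(+1)^2 = +1.
(-1621477, -35581 / ℚ) ramifies at {2, 7, 17, 23, 29, ∞}: a division algebra.

[2, 7, 17, 23, 29, inf]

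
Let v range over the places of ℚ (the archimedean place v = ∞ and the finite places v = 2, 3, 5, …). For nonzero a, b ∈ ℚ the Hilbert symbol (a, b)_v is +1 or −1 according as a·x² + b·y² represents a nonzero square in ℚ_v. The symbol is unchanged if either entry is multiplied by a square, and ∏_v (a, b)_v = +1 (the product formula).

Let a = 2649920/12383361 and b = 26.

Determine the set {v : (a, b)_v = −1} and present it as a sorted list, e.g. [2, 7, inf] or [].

[2, 13]

Mod squares: a ≡ 5, b ≡ 26. Check v ∈ {∞, 2, 3, 5, 7, 13, 17, 23}.
v=5: a=5^1·(≡4), b=5^0·(≡1) mod 5; (4|5)=+1, (1|5)=+1; (−1)^{1·0·2}·(+1)^0·(+1)^1 = +1.
v=17: a=17^-2·(≡5), b=17^0·(≡9) mod 17; (5|17)=-1, (9|17)=+1; (−1)^{-2·0·8}·(-1)^0·(+1)^-2 = +1.
v=2: v_2(a)=6, v_2(b)=1; units ≡ 5, 5 (mod 8); ε·ε+αω+βω = 0·0+6·1+1·1 ≡ 1  ⇒  (a,b)_2 = -1.
v=∞: 5 > 0 and 26 > 0  ⇒  (a,b)_∞ = +1.
v=23: a=23^-2·(≡5), b=23^0·(≡3) mod 23; (5|23)=-1, (3|23)=+1; (−1)^{-2·0·11}·(-1)^0·(+1)^-2 = +1.
v=7: a=7^2·(≡3), b=7^0·(≡5) mod 7; (3|7)=-1, (5|7)=-1; (−1)^{2·0·3}·(-1)^0·(-1)^2 = +1.
v=13: a=13^2·(≡5), b=13^1·(≡2) mod 13; (5|13)=-1, (2|13)=-1; (−1)^{2·1·6}·(-1)^1·(-1)^2 = -1.
v=3: a=3^-4·(≡2), b=3^0·(≡2) mod 3; (2|3)=-1, (2|3)=-1; (−1)^{-4·0·1}·(-1)^0·(-1)^-4 = +1.
|Ram(5, 26)| = 2, even; anisotropic at {2, 13}.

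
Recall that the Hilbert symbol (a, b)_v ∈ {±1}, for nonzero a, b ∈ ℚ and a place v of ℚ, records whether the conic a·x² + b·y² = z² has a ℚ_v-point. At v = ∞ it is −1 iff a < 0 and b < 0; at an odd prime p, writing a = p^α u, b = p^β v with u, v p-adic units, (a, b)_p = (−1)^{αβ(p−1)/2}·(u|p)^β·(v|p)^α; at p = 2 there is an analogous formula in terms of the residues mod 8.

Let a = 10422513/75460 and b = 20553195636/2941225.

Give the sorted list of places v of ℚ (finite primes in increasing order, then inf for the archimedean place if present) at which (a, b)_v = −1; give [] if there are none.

(a, b) ≡ (6545, 29) mod (ℚ^×)²; places V = {2, 3, 5, 7, 11, 17, 29, ∞}.
(a,b)_7: α=-3, u≡1; β=-6, v≡2 (mod 7); (1|7)=+1, (2|7)=+1; sign (−1)^0·+1^-6·+1^-3 = +1.
(a,b)_∞: sgn(6545)=+, sgn(29)=+, so +1.
(a,b)_5: α=-1, u≡4; β=-2, v≡4 (mod 5); (4|5)=+1, (4|5)=+1; sign (−1)^0·+1^-2·+1^-1 = +1.
(a,b)_11: α=-1, u≡5; β=0, v≡6 (mod 11); (5|11)=+1, (6|11)=-1; sign (−1)^0·+1^0·-1^-1 = -1.
(a,b)_3: α=6, u≡2; β=6, v≡2 (mod 3); (2|3)=-1, (2|3)=-1; sign (−1)^0·-1^6·-1^6 = +1.
(a,b)_17: α=1, u≡11; β=2, v≡12 (mod 17); (11|17)=-1, (12|17)=-1; sign (−1)^0·-1^2·-1^1 = -1.
(a,b)_29: α=2, u≡5; β=3, v≡28 (mod 29); (5|29)=+1, (28|29)=+1; sign (−1)^0·+1^3·+1^2 = +1.
(a,b)_2: α=-2, β=2; u≡1, v≡5 (mod 8); ε(u)ε(v)=0·0, αω(v)=-2·1, βω(u)=2·0; sum ≡ 0  ⇒  +1.
|Ram(6545, 29)| = 2, even; anisotropic at {11, 17}.

[11, 17]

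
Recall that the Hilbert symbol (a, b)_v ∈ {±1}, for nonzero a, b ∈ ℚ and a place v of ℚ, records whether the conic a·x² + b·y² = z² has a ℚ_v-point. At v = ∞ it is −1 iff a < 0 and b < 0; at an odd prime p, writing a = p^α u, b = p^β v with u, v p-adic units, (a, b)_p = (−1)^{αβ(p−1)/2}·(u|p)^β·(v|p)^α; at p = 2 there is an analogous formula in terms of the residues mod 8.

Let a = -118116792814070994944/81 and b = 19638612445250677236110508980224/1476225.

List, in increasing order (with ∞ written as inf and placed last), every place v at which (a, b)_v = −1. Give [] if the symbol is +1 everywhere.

(a, b) ≡ (-806, 5186734) mod (ℚ^×)²; places V = {2, 3, 5, 7, 11, 13, 17, 19, 23, 31, 37, ∞}.
(a,b)_37: α=2, u≡22; β=3, v≡26 (mod 37); (22|37)=-1, (26|37)=+1; sign (−1)^0·-1^3·+1^2 = -1.
(a,b)_7: α=2, u≡3; β=3, v≡5 (mod 7); (3|7)=-1, (5|7)=-1; sign (−1)^0·-1^3·-1^2 = -1.
(a,b)_∞: sgn(-806)=−, sgn(5186734)=+, so +1.
(a,b)_2: α=11, β=11; u≡5, v≡7 (mod 8); ε(u)ε(v)=0·1, αω(v)=11·0, βω(u)=11·1; sum ≡ 1  ⇒  -1.
(a,b)_3: α=-4, u≡1; β=-10, v≡1 (mod 3); (1|3)=+1, (1|3)=+1; sign (−1)^0·+1^-10·+1^-4 = +1.
(a,b)_17: α=2, u≡5; β=5, v≡14 (mod 17); (5|17)=-1, (14|17)=-1; sign (−1)^0·-1^5·-1^2 = -1.
(a,b)_19: α=2, u≡1; β=3, v≡14 (mod 19); (1|19)=+1, (14|19)=-1; sign (−1)^0·+1^3·-1^2 = +1.
(a,b)_31: α=1, u≡9; β=1, v≡2 (mod 31); (9|31)=+1, (2|31)=+1; sign (−1)^1·+1^1·+1^1 = -1.
(a,b)_11: α=2, u≡10; β=2, v≡5 (mod 11); (10|11)=-1, (5|11)=+1; sign (−1)^0·-1^2·+1^2 = +1.
(a,b)_5: α=0, u≡1; β=-2, v≡1 (mod 5); (1|5)=+1, (1|5)=+1; sign (−1)^0·+1^-2·+1^0 = +1.
(a,b)_13: α=3, u≡4; β=4, v≡8 (mod 13); (4|13)=+1, (8|13)=-1; sign (−1)^0·+1^4·-1^3 = -1.
(a,b)_23: α=0, u≡20; β=2, v≡16 (mod 23); (20|23)=-1, (16|23)=+1; sign (−1)^0·-1^2·+1^0 = +1.
Ram(-806, 5186734) = {2, 7, 13, 17, 31, 37}; no ℚ_2-point on the conic.

[2, 7, 13, 17, 31, 37]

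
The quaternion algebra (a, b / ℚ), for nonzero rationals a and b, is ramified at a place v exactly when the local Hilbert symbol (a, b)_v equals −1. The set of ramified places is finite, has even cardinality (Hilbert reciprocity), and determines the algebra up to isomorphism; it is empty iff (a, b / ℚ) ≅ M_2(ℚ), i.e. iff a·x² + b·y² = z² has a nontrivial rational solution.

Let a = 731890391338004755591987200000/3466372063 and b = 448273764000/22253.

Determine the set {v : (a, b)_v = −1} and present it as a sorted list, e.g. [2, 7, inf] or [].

[2, 5, 7, 31]

Mod squares: a ≡ 17290, b ≡ 13152370. Check v ∈ {∞, 2, 3, 5, 7, 11, 13, 17, 19, 29, 31}.
v=29: a=29^2·(≡25), b=29^1·(≡28) mod 29; (25|29)=+1, (28|29)=+1; (−1)^{2·1·14}·(+1)^1·(+1)^2 = +1.
v=13: a=13^1·(≡12), b=13^0·(≡1) mod 13; (12|13)=+1, (1|13)=+1; (−1)^{1·0·6}·(+1)^0·(+1)^1 = +1.
v=∞: 17290 > 0 and 13152370 > 0  ⇒  (a,b)_∞ = +1.
v=19: a=19^3·(≡1), b=19^1·(≡14) mod 19; (1|19)=+1, (14|19)=-1; (−1)^{3·1·9}·(+1)^1·(-1)^3 = +1.
v=3: a=3^18·(≡1), b=3^8·(≡1) mod 3; (1|3)=+1, (1|3)=+1; (−1)^{18·8·1}·(+1)^8·(+1)^18 = +1.
v=7: a=7^-3·(≡3), b=7^-1·(≡6) mod 7; (3|7)=-1, (6|7)=-1; (−1)^{-3·-1·3}·(-1)^-1·(-1)^-3 = -1.
v=2: v_2(a)=23, v_2(b)=5; units ≡ 5, 1 (mod 8); ε·ε+αω+βω = 0·0+23·0+5·1 ≡ 1  ⇒  (a,b)_2 = -1.
v=11: a=11^-2·(≡9), b=11^-1·(≡4) mod 11; (9|11)=+1, (4|11)=+1; (−1)^{-2·-1·5}·(+1)^-1·(+1)^-2 = +1.
v=17: a=17^-4·(≡16), b=17^-2·(≡6) mod 17; (16|17)=+1, (6|17)=-1; (−1)^{-4·-2·8}·(+1)^-2·(-1)^-4 = +1.
v=31: a=31^2·(≡24), b=31^1·(≡28) mod 31; (24|31)=-1, (28|31)=+1; (−1)^{2·1·15}·(-1)^1·(+1)^2 = -1.
v=5: a=5^5·(≡3), b=5^3·(≡4) mod 5; (3|5)=-1, (4|5)=+1; (−1)^{5·3·2}·(-1)^3·(+1)^5 = -1.
|Ram(17290, 13152370)| = 4, even; anisotropic at {2, 5, 7, 31}.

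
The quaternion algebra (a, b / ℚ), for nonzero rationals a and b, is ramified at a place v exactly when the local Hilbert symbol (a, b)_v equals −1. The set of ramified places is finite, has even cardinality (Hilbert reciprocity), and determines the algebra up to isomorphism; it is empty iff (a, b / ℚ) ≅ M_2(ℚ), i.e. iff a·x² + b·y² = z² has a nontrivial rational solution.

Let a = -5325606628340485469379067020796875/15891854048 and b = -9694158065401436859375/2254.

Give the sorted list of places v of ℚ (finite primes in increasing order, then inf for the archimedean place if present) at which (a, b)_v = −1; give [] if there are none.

[11, 13, 29, 41, 43, inf]

(a, b) ≡ (-519757082, -601634) mod (ℚ^×)²; places V = {2, 3, 5, 7, 11, 13, 17, 23, 29, 37, 41, 43, ∞}.
(a,b)_3: α=12, u≡1; β=4, v≡1 (mod 3); (1|3)=+1, (1|3)=+1; sign (−1)^0·+1^4·+1^12 = +1.
(a,b)_43: α=3, u≡22; β=2, v≡42 (mod 43); (22|43)=-1, (42|43)=-1; sign (−1)^0·-1^2·-1^3 = -1.
(a,b)_13: α=1, u≡1; β=2, v≡8 (mod 13); (1|13)=+1, (8|13)=-1; sign (−1)^0·+1^2·-1^1 = -1.
(a,b)_7: α=-4, u≡1; β=-2, v≡1 (mod 7); (1|7)=+1, (1|7)=+1; sign (−1)^0·+1^-2·+1^-4 = +1.
(a,b)_17: α=-1, u≡6; β=0, v≡15 (mod 17); (6|17)=-1, (15|17)=+1; sign (−1)^0·-1^0·+1^-1 = +1.
(a,b)_∞: sgn(-519757082)=−, sgn(-601634)=−, so -1.
(a,b)_37: α=6, u≡11; β=4, v≡29 (mod 37); (11|37)=+1, (29|37)=-1; sign (−1)^0·+1^4·-1^6 = +1.
(a,b)_5: α=6, u≡3; β=6, v≡4 (mod 5); (3|5)=-1, (4|5)=+1; sign (−1)^0·-1^6·+1^6 = +1.
(a,b)_2: α=-5, β=-1; u≡3, v≡7 (mod 8); ε(u)ε(v)=1·1, αω(v)=-5·0, βω(u)=-1·1; sum ≡ 0  ⇒  +1.
(a,b)_29: α=1, u≡5; β=1, v≡8 (mod 29); (5|29)=+1, (8|29)=-1; sign (−1)^0·+1^1·-1^1 = -1.
(a,b)_23: α=-3, u≡21; β=-1, v≡4 (mod 23); (21|23)=-1, (4|23)=+1; sign (−1)^1·-1^-1·+1^-3 = +1.
(a,b)_11: α=2, u≡7; β=1, v≡9 (mod 11); (7|11)=-1, (9|11)=+1; sign (−1)^0·-1^1·+1^2 = -1.
(a,b)_41: α=3, u≡34; β=1, v≡25 (mod 41); (34|41)=-1, (25|41)=+1; sign (−1)^0·-1^1·+1^3 = -1.
(-519757082, -601634 / ℚ) ramifies at {11, 13, 29, 41, 43, ∞}: a division algebra.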